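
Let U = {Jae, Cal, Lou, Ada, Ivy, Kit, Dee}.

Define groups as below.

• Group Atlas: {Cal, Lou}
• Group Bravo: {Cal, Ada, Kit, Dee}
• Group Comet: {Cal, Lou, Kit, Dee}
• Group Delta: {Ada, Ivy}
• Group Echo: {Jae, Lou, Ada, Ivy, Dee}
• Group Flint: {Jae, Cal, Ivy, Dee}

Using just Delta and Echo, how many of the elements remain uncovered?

2

Union of Delta, Echo = {Jae, Lou, Ada, Ivy, Dee}.
Not covered: Cal, Kit — 2 elements.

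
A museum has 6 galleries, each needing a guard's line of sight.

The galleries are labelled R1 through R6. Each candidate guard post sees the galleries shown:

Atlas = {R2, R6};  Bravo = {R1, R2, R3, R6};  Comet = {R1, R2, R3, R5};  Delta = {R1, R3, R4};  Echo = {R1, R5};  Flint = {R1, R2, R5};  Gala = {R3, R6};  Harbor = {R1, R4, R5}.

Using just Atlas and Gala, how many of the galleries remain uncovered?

3

Union of Atlas, Gala = {R2, R3, R6}.
Not covered: R1, R4, R5 — 3 galleries.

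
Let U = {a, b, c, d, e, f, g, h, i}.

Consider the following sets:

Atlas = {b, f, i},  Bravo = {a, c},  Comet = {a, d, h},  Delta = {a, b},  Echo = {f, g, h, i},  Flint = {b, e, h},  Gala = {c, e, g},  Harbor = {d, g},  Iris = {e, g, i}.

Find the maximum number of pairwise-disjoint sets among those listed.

Atlas, Comet, Gala are pairwise disjoint (Atlas={b,f,i}; Comet={a,d,h}; Gala={c,e,g}).
Every remaining set overlaps one of these, and no 4 of the listed sets are pairwise disjoint, so 3 is the maximum.

3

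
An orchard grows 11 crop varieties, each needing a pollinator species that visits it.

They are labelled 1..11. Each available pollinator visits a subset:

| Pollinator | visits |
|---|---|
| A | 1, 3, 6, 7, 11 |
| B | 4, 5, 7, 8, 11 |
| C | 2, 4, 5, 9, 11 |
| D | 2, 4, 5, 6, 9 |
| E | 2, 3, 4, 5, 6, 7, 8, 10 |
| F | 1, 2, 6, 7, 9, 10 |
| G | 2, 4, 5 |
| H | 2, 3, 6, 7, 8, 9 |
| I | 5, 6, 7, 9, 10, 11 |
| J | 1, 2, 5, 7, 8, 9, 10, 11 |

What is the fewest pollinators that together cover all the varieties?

2

E and J together: E ∪ J = {1, 2, 3, 4, 5, 6, 7, 8, 9, 10, 11} — every variety is covered.
No single pollinator has all 11 varieties (the largest, E, has 8), so 2 is optimal.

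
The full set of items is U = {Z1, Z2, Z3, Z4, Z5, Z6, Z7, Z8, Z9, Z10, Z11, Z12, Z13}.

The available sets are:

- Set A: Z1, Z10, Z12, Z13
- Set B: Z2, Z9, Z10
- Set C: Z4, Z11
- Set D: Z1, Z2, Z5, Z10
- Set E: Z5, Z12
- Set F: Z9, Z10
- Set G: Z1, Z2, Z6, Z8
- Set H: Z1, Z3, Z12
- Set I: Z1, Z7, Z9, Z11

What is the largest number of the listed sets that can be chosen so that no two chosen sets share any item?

C, E, F, G are pairwise disjoint (C={Z4,Z11}; E={Z5,Z12}; F={Z9,Z10}; G={Z1,Z2,Z6,Z8}).
Every remaining set overlaps one of these, and no 5 of the listed sets are pairwise disjoint, so 4 is the maximum.

4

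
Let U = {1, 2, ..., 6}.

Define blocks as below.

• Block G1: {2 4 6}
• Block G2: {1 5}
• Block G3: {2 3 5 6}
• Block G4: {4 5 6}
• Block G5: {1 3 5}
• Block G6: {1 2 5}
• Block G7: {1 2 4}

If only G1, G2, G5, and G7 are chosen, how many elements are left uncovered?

0

Union of G1, G2, G5, G7 = {1, 2, 3, 4, 5, 6} — that's every element, so 0 are uncovered.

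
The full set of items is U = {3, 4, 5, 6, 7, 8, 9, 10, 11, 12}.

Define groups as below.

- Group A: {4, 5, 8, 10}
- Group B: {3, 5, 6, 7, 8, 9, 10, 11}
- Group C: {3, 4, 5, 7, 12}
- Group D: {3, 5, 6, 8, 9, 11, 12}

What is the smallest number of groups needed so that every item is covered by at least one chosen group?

2

B and C cover everything between them: the union {3, 4, 5, 6, 7, 8, 9, 10, 11, 12} is all of U.
No single group has all 10 items (the largest, B, has 8), so 2 is optimal.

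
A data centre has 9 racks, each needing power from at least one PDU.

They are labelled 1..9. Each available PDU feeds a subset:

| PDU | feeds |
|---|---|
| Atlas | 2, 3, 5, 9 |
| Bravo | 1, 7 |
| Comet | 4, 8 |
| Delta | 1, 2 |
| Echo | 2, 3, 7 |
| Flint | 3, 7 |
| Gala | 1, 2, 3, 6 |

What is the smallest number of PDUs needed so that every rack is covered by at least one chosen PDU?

Atlas and Comet and Echo and Gala together: Atlas ∪ Comet ∪ Echo ∪ Gala = {1, 2, 3, 4, 5, 6, 7, 8, 9} — every rack is covered.
Only Atlas contains 5, so Atlas is forced; the remaining 5 racks need at least 3 more PDUs (each remaining PDU adds at most 2) — so at least 4 PDUs are needed, and 4 is optimal.

4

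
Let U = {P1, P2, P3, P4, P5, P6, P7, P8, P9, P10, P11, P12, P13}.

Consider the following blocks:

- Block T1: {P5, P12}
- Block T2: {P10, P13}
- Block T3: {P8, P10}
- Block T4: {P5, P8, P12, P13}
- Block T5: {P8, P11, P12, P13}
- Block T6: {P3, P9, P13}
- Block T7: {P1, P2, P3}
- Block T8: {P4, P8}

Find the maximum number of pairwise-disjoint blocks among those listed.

4

T1, T2, T7, T8 are pairwise disjoint (T1={P5,P12}; T2={P10,P13}; T7={P1,P2,P3}; T8={P4,P8}).
Every remaining block overlaps one of these, and no 5 of the listed blocks are pairwise disjoint, so 4 is the maximum.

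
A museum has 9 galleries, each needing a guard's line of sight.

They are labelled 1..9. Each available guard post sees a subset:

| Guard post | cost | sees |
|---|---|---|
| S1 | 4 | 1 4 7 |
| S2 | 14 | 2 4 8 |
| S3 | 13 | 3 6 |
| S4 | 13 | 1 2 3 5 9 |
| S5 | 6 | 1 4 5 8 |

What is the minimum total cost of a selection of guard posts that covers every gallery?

S1, S3, S4, S5 together cover every gallery (S1 ∪ S3 ∪ S4 ∪ S5 = {1, 2, 3, 4, 5, 6, 7, 8, 9}); total cost 4 + 13 + 13 + 6 = 36.
No covering selection has total cost below 36.

36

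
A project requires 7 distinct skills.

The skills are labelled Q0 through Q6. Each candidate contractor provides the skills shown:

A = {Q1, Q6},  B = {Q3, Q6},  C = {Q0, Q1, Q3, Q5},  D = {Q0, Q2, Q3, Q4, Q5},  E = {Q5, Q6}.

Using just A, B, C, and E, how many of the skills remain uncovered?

2

Union of A, B, C, E = {Q0, Q1, Q3, Q5, Q6}.
Not covered: Q2, Q4 — 2 skills.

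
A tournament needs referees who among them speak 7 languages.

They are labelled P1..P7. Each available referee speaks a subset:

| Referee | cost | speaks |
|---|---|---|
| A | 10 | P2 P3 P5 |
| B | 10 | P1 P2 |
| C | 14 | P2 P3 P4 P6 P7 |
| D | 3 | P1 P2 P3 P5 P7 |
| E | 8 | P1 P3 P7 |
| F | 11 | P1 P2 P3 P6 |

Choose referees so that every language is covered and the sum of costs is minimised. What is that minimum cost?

17

C, D together cover every language (C ∪ D = {P1, P2, P3, P4, P5, P6, P7}); total cost 14 + 3 = 17.
No covering selection has total cost below 17.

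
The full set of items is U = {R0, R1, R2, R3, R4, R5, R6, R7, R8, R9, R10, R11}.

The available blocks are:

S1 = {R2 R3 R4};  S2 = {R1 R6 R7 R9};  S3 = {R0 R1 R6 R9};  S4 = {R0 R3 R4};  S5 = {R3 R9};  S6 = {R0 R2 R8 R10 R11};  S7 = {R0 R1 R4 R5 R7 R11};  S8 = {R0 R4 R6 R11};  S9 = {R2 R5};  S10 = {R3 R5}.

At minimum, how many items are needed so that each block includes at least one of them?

Take H = {R2, R4, R5, R9}. Each listed block contains at least one of these, so H is a hitting set of size 4.
No choice of 3 items meets every block, so 4 is the minimum.

4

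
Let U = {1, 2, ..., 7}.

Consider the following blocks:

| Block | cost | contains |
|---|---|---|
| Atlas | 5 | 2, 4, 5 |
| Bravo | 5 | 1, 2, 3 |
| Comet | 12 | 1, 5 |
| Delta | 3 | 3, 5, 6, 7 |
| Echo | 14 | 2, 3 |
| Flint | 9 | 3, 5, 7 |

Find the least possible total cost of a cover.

Atlas, Bravo, Delta together cover every element (Atlas ∪ Bravo ∪ Delta = {1, 2, 3, 4, 5, 6, 7}); total cost 5 + 5 + 3 = 13.
No covering selection has total cost below 13.

13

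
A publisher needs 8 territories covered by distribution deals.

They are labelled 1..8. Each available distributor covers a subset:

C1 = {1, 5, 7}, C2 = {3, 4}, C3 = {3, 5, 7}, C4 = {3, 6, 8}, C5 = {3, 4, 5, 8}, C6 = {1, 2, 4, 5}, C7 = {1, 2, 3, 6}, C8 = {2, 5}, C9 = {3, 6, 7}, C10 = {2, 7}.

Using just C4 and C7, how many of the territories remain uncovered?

Union of C4, C7 = {1, 2, 3, 6, 8}.
Not covered: 4, 5, 7 — 3 territories.

3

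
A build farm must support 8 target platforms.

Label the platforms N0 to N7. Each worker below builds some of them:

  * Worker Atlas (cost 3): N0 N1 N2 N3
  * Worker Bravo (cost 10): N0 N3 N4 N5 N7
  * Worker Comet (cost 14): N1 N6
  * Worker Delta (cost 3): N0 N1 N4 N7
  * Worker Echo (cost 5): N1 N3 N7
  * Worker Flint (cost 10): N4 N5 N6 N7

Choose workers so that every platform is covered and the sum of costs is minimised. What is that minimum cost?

13

Atlas, Flint together cover every platform (Atlas ∪ Flint = {N0, N1, N2, N3, N4, N5, N6, N7}); total cost 3 + 10 = 13.
The greedy pick Atlas, Delta, Flint costs 16; no covering selection beats 13.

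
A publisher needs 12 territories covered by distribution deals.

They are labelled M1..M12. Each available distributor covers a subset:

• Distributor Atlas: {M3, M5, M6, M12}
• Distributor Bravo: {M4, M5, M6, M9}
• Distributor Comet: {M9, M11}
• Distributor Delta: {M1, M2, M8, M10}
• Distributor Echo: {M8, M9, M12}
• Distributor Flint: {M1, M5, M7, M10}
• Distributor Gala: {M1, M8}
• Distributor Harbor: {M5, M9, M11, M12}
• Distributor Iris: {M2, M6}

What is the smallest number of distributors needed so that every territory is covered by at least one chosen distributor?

5

Atlas and Bravo and Comet and Delta and Flint together: Atlas ∪ Bravo ∪ Comet ∪ Delta ∪ Flint = {M1, M2, M3, M4, M5, M6, M7, M8, M9, M10, M11, M12} — every territory is covered.
No 4 of the 9 distributors cover everything (all 126 combinations miss at least one territory), so 5 is optimal.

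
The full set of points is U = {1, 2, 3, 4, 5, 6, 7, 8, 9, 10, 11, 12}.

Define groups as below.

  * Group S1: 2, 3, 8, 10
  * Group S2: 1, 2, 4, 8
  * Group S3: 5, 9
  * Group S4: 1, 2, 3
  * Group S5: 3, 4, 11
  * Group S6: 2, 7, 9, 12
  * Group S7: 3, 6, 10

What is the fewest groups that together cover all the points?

5

S2, S3, S5, S6, and S7 cover everything between them: the union {1, 2, 3, 4, 5, 6, 7, 8, 9, 10, 11, 12} is all of U.
No 4 of the 7 groups cover everything (all 35 combinations miss at least one point), so 5 is optimal.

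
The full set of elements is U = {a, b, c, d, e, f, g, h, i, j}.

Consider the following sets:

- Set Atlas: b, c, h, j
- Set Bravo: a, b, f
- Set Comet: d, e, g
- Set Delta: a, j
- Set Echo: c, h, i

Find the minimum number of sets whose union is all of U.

4

Bravo, Comet, Delta, and Echo cover everything between them: the union {a, b, c, d, e, f, g, h, i, j} is all of U.
Only Bravo contains f, so Bravo is forced; the remaining 7 elements need at least 3 more sets (each remaining set adds at most 3) — so at least 4 sets are needed, and 4 is optimal.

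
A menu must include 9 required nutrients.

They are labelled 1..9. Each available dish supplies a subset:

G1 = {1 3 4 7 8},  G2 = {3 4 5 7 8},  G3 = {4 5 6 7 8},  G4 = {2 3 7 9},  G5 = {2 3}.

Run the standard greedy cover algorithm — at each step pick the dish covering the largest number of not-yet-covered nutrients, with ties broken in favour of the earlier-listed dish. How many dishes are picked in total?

Greedy: pick G1 (covers 5 new) → pick G3 (covers 2 new) → pick G4 (covers 2 new). Total picks: 3.

3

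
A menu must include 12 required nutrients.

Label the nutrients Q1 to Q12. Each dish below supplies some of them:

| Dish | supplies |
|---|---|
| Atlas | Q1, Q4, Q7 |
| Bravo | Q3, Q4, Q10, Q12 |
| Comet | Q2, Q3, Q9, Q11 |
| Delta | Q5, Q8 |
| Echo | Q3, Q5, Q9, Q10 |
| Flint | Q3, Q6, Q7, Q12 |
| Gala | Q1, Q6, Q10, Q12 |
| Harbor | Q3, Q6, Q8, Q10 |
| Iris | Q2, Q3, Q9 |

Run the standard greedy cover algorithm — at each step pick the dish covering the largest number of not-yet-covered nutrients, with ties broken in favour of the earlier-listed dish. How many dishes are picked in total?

Greedy: pick Bravo (covers 4 new) → pick Comet (covers 3 new) → pick Atlas (covers 2 new) → pick Delta (covers 2 new) → pick Flint (covers 1 new). Total picks: 5.
(The true minimum cover uses only 4 dishes, so greedy is not optimal here.)

5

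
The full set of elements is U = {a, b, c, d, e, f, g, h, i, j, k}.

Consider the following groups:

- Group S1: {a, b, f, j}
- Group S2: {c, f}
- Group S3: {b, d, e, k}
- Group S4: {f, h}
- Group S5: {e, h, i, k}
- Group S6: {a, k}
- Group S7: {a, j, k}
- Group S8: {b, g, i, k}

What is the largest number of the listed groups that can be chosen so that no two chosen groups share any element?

S2, S6 are pairwise disjoint (S2={c,f}; S6={a,k}).
Every remaining group overlaps one of these, and no 3 of the listed groups are pairwise disjoint, so 2 is the maximum.

2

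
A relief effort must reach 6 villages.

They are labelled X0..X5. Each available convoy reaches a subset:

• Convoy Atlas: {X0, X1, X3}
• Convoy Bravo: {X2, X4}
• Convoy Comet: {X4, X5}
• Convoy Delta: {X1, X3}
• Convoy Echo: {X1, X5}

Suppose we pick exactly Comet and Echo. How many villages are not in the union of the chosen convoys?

3

Union of Comet, Echo = {X1, X4, X5}.
Not covered: X0, X2, X3 — 3 villages.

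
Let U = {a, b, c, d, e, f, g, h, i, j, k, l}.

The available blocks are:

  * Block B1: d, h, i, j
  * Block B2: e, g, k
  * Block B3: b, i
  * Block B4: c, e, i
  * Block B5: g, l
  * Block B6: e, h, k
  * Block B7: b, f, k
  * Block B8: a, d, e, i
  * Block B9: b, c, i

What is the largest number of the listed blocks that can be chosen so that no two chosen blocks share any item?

B3, B5, B6 are pairwise disjoint (B3={b,i}; B5={g,l}; B6={e,h,k}).
Every remaining block overlaps one of these, and no 4 of the listed blocks are pairwise disjoint, so 3 is the maximum.

3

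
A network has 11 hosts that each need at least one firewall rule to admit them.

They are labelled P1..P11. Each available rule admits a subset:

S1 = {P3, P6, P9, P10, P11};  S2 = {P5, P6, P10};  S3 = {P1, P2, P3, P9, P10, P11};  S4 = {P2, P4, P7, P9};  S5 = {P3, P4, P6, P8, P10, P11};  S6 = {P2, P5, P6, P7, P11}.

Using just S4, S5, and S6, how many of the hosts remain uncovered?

Union of S4, S5, S6 = {P2, P3, P4, P5, P6, P7, P8, P9, P10, P11}.
Not covered: P1 — 1 host.

1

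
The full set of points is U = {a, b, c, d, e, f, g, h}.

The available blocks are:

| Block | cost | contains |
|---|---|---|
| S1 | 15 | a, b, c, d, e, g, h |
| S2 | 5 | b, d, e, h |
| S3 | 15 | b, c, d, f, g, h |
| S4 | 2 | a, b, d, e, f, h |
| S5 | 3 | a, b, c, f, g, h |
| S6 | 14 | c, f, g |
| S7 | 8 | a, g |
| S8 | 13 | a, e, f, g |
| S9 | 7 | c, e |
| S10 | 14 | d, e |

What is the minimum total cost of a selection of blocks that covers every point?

5

S4, S5 together cover every point (S4 ∪ S5 = {a, b, c, d, e, f, g, h}); total cost 2 + 3 = 5.
No covering selection has total cost below 5.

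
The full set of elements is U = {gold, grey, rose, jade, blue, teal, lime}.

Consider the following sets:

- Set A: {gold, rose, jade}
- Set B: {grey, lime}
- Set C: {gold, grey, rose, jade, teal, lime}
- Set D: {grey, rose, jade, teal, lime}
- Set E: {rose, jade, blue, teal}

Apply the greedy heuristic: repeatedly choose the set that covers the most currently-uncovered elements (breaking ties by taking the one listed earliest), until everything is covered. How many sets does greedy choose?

2

Greedy: pick C (covers 6 new) → pick E (covers 1 new). Total picks: 2.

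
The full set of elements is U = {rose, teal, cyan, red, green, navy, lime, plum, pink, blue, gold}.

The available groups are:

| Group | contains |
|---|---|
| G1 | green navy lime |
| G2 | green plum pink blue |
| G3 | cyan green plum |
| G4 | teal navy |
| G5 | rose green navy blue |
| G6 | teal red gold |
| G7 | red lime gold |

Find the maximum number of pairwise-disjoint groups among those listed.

3

G2, G4, G7 are pairwise disjoint (G2={green,plum,pink,blue}; G4={teal,navy}; G7={red,lime,gold}).
Every remaining group overlaps one of these, and no 4 of the listed groups are pairwise disjoint, so 3 is the maximum.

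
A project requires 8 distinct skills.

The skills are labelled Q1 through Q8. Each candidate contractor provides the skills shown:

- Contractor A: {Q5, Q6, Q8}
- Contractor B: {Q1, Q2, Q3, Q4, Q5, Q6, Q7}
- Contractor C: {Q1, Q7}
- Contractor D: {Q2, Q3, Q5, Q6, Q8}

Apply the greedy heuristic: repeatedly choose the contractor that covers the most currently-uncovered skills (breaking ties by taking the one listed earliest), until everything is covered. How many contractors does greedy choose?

2

Greedy: pick B (covers 7 new) → pick A (covers 1 new). Total picks: 2.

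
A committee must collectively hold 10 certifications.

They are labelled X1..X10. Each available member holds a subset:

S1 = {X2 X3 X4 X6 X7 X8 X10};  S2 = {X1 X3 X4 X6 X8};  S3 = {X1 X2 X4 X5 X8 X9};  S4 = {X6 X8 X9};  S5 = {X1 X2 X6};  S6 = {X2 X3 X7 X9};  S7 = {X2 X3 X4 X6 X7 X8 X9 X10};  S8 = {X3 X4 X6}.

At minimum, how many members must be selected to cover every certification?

2

S3 and S7 together: S3 ∪ S7 = {X1, X2, X3, X4, X5, X6, X7, X8, X9, X10} — every certification is covered.
No single member has all 10 certifications (the largest, S7, has 8), so 2 is optimal.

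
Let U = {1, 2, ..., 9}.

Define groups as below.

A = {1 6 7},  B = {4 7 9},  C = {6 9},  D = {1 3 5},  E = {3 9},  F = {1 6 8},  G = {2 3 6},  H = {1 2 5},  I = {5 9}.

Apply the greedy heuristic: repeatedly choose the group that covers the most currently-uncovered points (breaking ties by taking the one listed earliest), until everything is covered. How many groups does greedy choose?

Greedy: pick A (covers 3 new) → pick B (covers 2 new) → pick D (covers 2 new) → pick F (covers 1 new) → pick G (covers 1 new). Total picks: 5.
(The true minimum cover uses only 4 groups, so greedy is not optimal here.)

5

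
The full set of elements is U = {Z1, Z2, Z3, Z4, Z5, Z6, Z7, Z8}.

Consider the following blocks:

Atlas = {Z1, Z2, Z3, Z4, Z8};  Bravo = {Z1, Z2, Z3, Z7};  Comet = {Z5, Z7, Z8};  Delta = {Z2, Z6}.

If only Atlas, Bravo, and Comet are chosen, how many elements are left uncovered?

Union of Atlas, Bravo, Comet = {Z1, Z2, Z3, Z4, Z5, Z7, Z8}.
Not covered: Z6 — 1 element.

1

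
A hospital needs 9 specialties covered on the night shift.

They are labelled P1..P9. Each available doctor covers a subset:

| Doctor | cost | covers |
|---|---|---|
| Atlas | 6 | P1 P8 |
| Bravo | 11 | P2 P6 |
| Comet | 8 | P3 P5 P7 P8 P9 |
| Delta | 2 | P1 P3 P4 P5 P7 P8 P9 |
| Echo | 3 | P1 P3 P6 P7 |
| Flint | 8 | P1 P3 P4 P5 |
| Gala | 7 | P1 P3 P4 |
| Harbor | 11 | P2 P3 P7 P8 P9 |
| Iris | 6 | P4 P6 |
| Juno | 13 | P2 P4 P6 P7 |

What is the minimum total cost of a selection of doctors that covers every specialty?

13

Bravo, Delta together cover every specialty (Bravo ∪ Delta = {P1, P2, P3, P4, P5, P6, P7, P8, P9}); total cost 11 + 2 = 13.
The greedy pick Delta, Echo, Bravo costs 16; no covering selection beats 13.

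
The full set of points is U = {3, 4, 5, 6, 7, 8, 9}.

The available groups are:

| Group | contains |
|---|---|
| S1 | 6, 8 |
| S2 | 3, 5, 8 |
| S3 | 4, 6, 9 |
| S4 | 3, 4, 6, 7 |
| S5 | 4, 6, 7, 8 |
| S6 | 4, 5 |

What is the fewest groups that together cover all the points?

3

S2 and S3 and S5 together: S2 ∪ S3 ∪ S5 = {3, 4, 5, 6, 7, 8, 9} — every point is covered.
Only S3 contains 9, so S3 is forced; the remaining 4 points need at least 2 more groups (each remaining group adds at most 3) — so at least 3 groups are needed, and 3 is optimal.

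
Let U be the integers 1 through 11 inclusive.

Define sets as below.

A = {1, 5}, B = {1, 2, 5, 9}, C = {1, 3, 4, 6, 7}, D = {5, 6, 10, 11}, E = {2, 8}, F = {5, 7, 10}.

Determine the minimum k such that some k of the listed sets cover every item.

Take {B, C, D, E}. Their union is {1, 2, 3, 4, 5, 6, 7, 8, 9, 10, 11}, which is all 11 items.
No 3 of the 6 sets cover everything (all 20 combinations miss at least one item), so 4 is optimal.

4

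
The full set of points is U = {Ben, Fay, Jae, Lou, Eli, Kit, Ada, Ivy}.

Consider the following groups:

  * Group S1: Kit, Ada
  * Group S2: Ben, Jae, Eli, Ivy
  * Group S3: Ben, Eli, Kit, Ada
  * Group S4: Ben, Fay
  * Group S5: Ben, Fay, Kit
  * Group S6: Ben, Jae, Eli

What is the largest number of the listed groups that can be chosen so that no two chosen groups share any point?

2

S1, S4 are pairwise disjoint (S1={Kit,Ada}; S4={Ben,Fay}).
Every remaining group overlaps one of these, and no 3 of the listed groups are pairwise disjoint, so 2 is the maximum.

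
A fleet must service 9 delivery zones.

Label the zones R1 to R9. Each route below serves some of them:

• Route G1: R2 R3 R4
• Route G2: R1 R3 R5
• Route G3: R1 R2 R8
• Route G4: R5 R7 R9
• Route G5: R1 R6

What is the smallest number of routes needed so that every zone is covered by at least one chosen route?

Take {G1, G3, G4, G5}. Their union is {R1, R2, R3, R4, R5, R6, R7, R8, R9}, which is all 9 zones.
Only G5 contains R6, so G5 is forced; the remaining 7 zones need at least 3 more routes (each remaining route adds at most 3) — so at least 4 routes are needed, and 4 is optimal.

4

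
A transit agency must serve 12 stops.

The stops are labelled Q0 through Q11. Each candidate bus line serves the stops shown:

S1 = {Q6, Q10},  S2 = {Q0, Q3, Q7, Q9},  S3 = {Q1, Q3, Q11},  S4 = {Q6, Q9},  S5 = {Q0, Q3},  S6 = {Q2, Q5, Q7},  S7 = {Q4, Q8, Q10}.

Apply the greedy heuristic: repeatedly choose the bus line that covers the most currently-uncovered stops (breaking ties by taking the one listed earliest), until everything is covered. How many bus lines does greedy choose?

5

Greedy: pick S2 (covers 4 new) → pick S7 (covers 3 new) → pick S3 (covers 2 new) → pick S6 (covers 2 new) → pick S1 (covers 1 new). Total picks: 5.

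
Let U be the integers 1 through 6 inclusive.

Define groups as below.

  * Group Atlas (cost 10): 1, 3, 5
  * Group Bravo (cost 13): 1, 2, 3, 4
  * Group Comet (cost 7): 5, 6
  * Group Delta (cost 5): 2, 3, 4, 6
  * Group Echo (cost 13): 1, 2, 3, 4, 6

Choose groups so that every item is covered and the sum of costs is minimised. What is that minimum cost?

15

Atlas, Delta together cover every item (Atlas ∪ Delta = {1, 2, 3, 4, 5, 6}); total cost 10 + 5 = 15.
No covering selection has total cost below 15.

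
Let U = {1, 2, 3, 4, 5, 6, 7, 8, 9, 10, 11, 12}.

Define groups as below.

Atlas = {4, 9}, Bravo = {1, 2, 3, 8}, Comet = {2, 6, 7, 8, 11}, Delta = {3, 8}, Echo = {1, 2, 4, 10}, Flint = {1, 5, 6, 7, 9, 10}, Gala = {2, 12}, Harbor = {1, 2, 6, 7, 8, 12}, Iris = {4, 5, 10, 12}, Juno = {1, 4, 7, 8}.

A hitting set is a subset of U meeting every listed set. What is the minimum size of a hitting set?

4

Take H = {2, 3, 4, 5}. Each listed group contains at least one of these, so H is a hitting set of size 4.
No choice of 3 items meets every group, so 4 is the minimum.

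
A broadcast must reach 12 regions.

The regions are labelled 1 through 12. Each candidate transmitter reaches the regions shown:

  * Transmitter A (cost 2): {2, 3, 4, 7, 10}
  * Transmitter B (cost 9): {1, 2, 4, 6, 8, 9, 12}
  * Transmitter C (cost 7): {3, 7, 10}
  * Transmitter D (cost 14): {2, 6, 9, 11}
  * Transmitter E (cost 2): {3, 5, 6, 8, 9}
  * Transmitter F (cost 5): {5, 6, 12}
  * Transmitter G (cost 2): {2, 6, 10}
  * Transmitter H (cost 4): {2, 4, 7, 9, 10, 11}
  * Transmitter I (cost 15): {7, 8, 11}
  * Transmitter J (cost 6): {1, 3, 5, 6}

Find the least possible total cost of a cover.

15

B, E, H together cover every region (B ∪ E ∪ H = {1, 2, 3, 4, 5, 6, 7, 8, 9, 10, 11, 12}); total cost 9 + 2 + 4 = 15.
The greedy pick A, E, H, B costs 17; no covering selection beats 15.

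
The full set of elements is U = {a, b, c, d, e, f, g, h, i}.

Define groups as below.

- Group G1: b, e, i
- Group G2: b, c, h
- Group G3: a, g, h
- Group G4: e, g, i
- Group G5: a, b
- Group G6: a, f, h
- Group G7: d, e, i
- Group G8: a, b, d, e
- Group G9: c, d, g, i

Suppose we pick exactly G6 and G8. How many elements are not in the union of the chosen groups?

Union of G6, G8 = {a, b, d, e, f, h}.
Not covered: c, g, i — 3 elements.

3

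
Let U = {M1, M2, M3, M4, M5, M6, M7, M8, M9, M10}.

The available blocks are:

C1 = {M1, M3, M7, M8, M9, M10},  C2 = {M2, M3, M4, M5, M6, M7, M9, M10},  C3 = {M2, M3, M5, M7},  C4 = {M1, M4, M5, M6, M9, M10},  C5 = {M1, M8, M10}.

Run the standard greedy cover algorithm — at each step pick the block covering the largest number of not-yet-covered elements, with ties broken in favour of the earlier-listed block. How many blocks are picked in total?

Greedy: pick C2 (covers 8 new) → pick C1 (covers 2 new). Total picks: 2.

2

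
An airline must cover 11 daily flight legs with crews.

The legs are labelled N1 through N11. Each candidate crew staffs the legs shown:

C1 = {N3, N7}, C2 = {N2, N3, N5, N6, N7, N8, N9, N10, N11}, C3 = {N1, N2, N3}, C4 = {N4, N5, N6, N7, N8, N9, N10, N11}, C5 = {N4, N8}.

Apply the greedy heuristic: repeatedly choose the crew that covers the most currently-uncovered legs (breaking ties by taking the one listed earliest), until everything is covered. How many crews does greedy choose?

Greedy: pick C2 (covers 9 new) → pick C3 (covers 1 new) → pick C4 (covers 1 new). Total picks: 3.
(The true minimum cover uses only 2 crews, so greedy is not optimal here.)

3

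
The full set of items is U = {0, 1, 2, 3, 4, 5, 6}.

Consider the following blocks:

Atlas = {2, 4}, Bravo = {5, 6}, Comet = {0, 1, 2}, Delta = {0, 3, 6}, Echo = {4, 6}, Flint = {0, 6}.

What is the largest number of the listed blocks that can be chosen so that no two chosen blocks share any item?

Atlas, Delta are pairwise disjoint (Atlas={2,4}; Delta={0,3,6}).
Every remaining block overlaps one of these, and no 3 of the listed blocks are pairwise disjoint, so 2 is the maximum.

2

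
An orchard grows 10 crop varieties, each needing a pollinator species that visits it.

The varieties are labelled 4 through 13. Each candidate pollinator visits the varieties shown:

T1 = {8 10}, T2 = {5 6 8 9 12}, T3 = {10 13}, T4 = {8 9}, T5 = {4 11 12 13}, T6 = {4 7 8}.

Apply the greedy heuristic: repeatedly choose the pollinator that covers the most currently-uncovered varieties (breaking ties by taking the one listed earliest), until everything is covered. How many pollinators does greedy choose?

4

Greedy: pick T2 (covers 5 new) → pick T5 (covers 3 new) → pick T1 (covers 1 new) → pick T6 (covers 1 new). Total picks: 4.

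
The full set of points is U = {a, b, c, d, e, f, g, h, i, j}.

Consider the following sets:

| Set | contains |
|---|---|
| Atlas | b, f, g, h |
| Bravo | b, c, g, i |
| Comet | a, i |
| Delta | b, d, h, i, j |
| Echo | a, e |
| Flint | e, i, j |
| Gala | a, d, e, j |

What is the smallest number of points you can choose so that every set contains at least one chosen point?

3

Take T = {a, g, i}. Each listed set contains at least one of these, so T is a hitting set of size 3.
No choice of 2 points meets every set, so 3 is the minimum.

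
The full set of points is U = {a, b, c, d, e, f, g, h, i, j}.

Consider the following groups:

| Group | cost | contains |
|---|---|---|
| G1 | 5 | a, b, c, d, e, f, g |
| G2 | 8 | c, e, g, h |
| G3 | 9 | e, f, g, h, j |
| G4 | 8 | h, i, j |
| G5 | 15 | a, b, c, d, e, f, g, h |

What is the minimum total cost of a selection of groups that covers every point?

13

G1, G4 together cover every point (G1 ∪ G4 = {a, b, c, d, e, f, g, h, i, j}); total cost 5 + 8 = 13.
No covering selection has total cost below 13.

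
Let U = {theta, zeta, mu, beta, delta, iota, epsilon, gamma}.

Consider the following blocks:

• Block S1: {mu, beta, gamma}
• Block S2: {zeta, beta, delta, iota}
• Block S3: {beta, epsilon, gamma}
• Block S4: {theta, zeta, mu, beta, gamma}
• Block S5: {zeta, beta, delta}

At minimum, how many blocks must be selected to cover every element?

3

S2, S3, and S4 cover everything between them: the union {theta, zeta, mu, beta, delta, iota, epsilon, gamma} is all of U.
Only S4 contains theta, so S4 is forced; the remaining 3 elements need at least 2 more blocks (each remaining block adds at most 2) — so at least 3 blocks are needed, and 3 is optimal.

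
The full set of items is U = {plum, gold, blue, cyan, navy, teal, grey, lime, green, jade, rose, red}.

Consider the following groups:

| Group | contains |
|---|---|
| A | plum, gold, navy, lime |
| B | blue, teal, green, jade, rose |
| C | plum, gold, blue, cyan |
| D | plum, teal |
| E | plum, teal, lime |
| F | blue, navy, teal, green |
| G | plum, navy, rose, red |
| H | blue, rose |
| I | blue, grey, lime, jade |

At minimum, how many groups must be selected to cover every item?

C and F and G and I together: C ∪ F ∪ G ∪ I = {plum, gold, blue, cyan, navy, teal, grey, lime, green, jade, rose, red} — every item is covered.
No 3 of the 9 groups cover everything (all 84 combinations miss at least one item), so 4 is optimal.

4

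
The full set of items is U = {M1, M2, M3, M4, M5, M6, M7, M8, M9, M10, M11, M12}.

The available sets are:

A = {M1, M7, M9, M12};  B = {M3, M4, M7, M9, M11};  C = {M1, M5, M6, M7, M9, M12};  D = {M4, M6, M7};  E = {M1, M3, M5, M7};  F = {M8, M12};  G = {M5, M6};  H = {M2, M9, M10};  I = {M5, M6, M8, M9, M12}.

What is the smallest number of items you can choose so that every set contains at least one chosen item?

Take T = {M1, M6, M9, M12}. Each listed set contains at least one of these, so T is a hitting set of size 4.
No choice of 3 items meets every set, so 4 is the minimum.

4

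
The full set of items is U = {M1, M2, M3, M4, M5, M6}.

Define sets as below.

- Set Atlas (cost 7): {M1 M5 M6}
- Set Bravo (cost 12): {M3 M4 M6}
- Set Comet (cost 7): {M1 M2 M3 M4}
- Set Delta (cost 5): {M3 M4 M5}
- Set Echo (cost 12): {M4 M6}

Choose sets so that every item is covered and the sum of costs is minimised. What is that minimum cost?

14

Atlas, Comet together cover every item (Atlas ∪ Comet = {M1, M2, M3, M4, M5, M6}); total cost 7 + 7 = 14.
The greedy pick Delta, Atlas, Comet costs 19; no covering selection beats 14.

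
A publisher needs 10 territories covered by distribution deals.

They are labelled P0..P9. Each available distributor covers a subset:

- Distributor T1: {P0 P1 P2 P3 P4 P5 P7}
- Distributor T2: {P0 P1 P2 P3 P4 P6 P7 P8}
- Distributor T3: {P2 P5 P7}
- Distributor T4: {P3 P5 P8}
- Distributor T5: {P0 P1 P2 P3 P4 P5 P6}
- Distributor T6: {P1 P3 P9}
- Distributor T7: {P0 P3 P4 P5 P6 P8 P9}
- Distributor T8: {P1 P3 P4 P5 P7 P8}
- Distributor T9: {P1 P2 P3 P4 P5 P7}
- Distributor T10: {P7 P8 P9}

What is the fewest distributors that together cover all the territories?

Take {T5, T10}. Their union is {P0, P1, P2, P3, P4, P5, P6, P7, P8, P9}, which is all 10 territories.
No single distributor has all 10 territories (the largest, T2, has 8), so 2 is optimal.

2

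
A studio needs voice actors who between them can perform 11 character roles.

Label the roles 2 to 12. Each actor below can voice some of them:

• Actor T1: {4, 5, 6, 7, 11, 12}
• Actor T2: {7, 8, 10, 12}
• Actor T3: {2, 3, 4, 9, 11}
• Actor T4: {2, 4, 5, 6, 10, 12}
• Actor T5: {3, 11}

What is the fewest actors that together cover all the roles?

Take {T1, T2, T3}. Their union is {2, 3, 4, 5, 6, 7, 8, 9, 10, 11, 12}, which is all 11 roles.
Only T2 contains 8, so T2 is forced; the remaining 7 roles need at least 2 more actors (each remaining actor adds at most 5) — so at least 3 actors are needed, and 3 is optimal.

3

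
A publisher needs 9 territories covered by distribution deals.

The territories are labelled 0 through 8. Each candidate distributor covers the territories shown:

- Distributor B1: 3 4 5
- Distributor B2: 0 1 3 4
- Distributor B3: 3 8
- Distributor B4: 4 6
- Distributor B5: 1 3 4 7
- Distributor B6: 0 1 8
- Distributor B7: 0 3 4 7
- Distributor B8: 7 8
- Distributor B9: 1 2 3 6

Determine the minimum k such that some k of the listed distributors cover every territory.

4

B1 and B6 and B7 and B9 together: B1 ∪ B6 ∪ B7 ∪ B9 = {0, 1, 2, 3, 4, 5, 6, 7, 8} — every territory is covered.
No 3 of the 9 distributors cover everything (all 84 combinations miss at least one territory), so 4 is optimal.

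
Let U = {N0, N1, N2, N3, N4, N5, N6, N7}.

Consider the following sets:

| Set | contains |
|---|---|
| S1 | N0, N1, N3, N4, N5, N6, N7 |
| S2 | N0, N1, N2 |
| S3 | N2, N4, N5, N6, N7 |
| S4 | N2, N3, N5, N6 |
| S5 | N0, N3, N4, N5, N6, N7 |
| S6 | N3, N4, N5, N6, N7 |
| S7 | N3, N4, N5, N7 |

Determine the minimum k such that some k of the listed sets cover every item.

S1 and S4 together: S1 ∪ S4 = {N0, N1, N2, N3, N4, N5, N6, N7} — every item is covered.
No single set has all 8 items (the largest, S1, has 7), so 2 is optimal.

2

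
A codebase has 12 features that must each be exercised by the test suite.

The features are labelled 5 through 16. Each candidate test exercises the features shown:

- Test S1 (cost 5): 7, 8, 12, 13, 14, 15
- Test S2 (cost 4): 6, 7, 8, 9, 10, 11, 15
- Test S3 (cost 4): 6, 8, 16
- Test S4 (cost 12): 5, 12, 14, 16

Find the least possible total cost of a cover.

S1, S2, S4 together cover every feature (S1 ∪ S2 ∪ S4 = {5, 6, 7, 8, 9, 10, 11, 12, 13, 14, 15, 16}); total cost 5 + 4 + 12 = 21.
The greedy pick S2, S1, S3, S4 costs 25; no covering selection beats 21.

21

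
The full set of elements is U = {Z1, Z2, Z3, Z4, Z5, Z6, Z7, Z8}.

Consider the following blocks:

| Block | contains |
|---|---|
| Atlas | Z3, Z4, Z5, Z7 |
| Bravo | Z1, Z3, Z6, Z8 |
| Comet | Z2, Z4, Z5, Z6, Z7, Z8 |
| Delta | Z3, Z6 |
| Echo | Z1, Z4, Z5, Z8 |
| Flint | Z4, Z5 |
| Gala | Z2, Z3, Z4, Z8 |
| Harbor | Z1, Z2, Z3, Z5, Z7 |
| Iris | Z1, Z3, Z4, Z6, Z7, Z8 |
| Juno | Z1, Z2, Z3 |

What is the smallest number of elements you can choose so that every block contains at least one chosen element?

2

Take H = {Z3, Z5}. Each listed block contains at least one of these, so H is a hitting set of size 2.
The blocks Delta, Flint are pairwise disjoint, so any hitting set needs a separate element for each — at least 2. Hence 2 is optimal.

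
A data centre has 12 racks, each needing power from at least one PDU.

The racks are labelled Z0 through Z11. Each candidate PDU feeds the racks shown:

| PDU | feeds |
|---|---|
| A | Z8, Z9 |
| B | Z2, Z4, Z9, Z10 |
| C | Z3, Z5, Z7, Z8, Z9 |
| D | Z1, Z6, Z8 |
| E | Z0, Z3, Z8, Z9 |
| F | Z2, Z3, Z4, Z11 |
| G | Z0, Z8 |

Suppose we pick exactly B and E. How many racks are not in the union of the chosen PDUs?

5

Union of B, E = {Z0, Z2, Z3, Z4, Z8, Z9, Z10}.
Not covered: Z1, Z5, Z6, Z7, Z11 — 5 racks.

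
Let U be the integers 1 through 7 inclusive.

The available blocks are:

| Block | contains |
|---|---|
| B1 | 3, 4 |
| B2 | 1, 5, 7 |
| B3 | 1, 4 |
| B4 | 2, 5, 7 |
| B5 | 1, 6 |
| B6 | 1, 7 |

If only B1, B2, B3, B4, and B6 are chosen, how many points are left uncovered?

Union of B1, B2, B3, B4, B6 = {1, 2, 3, 4, 5, 7}.
Not covered: 6 — 1 point.

1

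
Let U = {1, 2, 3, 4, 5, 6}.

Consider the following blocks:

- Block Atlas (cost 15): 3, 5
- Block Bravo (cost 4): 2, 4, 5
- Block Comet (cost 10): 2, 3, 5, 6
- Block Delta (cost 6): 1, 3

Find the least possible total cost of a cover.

20

Bravo, Comet, Delta together cover every item (Bravo ∪ Comet ∪ Delta = {1, 2, 3, 4, 5, 6}); total cost 4 + 10 + 6 = 20.
No covering selection has total cost below 20.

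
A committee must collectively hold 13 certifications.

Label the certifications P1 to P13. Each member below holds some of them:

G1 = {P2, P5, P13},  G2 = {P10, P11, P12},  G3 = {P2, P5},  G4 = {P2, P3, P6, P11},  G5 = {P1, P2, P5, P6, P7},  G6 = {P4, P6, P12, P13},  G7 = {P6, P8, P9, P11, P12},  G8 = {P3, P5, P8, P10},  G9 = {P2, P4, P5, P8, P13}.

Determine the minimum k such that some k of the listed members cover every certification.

4

G5 and G7 and G8 and G9 together: G5 ∪ G7 ∪ G8 ∪ G9 = {P1, P2, P3, P4, P5, P6, P7, P8, P9, P10, P11, P12, P13} — every certification is covered.
No 3 of the 9 members cover everything (all 84 combinations miss at least one certification), so 4 is optimal.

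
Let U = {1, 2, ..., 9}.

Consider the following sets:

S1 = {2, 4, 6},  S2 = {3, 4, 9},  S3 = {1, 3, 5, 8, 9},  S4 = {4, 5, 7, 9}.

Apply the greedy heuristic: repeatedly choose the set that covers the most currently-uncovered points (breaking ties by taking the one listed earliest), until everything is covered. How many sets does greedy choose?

3

Greedy: pick S3 (covers 5 new) → pick S1 (covers 3 new) → pick S4 (covers 1 new). Total picks: 3.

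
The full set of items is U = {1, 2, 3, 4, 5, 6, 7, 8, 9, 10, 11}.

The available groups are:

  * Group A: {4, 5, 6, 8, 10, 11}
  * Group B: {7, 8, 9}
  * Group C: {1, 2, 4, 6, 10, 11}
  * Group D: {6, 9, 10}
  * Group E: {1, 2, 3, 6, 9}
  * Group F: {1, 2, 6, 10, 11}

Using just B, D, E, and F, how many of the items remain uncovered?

Union of B, D, E, F = {1, 2, 3, 6, 7, 8, 9, 10, 11}.
Not covered: 4, 5 — 2 items.

2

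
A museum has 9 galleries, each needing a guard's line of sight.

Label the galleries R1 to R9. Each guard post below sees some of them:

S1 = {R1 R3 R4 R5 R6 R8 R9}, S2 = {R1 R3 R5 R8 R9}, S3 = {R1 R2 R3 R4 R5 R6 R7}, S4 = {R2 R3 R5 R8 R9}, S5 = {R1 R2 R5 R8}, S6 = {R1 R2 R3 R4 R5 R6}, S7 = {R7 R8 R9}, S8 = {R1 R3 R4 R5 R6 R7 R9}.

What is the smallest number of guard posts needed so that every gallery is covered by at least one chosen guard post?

S5 and S8 together: S5 ∪ S8 = {R1, R2, R3, R4, R5, R6, R7, R8, R9} — every gallery is covered.
No single guard post has all 9 galleries (the largest, S1, has 7), so 2 is optimal.

2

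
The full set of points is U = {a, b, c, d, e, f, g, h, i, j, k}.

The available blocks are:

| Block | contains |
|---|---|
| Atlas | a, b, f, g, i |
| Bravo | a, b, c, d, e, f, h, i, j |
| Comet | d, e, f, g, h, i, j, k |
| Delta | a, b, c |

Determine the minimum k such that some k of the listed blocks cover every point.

2

Comet and Delta cover everything between them: the union {a, b, c, d, e, f, g, h, i, j, k} is all of U.
No single block has all 11 points (the largest, Bravo, has 9), so 2 is optimal.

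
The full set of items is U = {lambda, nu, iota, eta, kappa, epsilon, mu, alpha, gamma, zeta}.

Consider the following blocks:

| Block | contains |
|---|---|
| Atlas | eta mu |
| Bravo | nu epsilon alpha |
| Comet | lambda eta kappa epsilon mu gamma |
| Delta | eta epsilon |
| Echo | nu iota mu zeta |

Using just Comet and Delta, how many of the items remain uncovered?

4

Union of Comet, Delta = {lambda, eta, kappa, epsilon, mu, gamma}.
Not covered: nu, iota, alpha, zeta — 4 items.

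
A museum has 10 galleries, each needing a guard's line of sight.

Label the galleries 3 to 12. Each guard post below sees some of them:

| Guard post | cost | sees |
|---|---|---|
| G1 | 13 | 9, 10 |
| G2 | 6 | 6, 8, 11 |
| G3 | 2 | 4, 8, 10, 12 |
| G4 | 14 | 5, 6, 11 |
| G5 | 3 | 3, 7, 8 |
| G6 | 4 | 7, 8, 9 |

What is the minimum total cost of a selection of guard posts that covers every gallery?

G3, G4, G5, G6 together cover every gallery (G3 ∪ G4 ∪ G5 ∪ G6 = {3, 4, 5, 6, 7, 8, 9, 10, 11, 12}); total cost 2 + 14 + 3 + 4 = 23.
The greedy pick G3, G5, G2, G6, G4 costs 29; no covering selection beats 23.

23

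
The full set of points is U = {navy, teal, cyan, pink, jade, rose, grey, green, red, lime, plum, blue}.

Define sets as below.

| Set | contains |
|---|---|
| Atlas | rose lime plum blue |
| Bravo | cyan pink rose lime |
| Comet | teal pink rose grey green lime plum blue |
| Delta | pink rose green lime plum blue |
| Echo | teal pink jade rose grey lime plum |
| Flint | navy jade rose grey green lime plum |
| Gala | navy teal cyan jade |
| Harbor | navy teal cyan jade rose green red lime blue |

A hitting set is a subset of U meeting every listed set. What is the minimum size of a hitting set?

2

H = {navy, rose} meets every set (each contains at least one member of H), and |H| = 2.
The sets Atlas, Gala are pairwise disjoint, so any hitting set needs a separate point for each — at least 2. Hence 2 is optimal.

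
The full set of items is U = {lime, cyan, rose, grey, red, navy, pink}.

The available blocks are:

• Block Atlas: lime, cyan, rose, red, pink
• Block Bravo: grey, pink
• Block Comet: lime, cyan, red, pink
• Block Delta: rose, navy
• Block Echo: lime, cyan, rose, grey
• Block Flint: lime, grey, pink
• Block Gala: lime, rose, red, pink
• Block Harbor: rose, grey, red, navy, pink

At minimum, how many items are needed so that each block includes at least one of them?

Take H = {rose, pink}. Each listed block contains at least one of these, so H is a hitting set of size 2.
The blocks Delta, Flint are pairwise disjoint, so any hitting set needs a separate item for each — at least 2. Hence 2 is optimal.

2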